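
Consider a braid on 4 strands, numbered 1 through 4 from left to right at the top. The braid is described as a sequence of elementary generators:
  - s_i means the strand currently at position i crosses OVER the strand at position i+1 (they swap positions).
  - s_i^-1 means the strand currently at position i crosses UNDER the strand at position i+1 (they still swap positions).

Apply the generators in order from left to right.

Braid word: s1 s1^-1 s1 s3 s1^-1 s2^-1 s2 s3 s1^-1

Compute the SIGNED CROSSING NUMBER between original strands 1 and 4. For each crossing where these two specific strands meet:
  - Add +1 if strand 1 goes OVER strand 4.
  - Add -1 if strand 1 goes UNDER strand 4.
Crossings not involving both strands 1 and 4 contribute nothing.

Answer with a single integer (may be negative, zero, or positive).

Answer: 0

Derivation:
Gen 1: crossing 1x2. Both 1&4? no. Sum: 0
Gen 2: crossing 2x1. Both 1&4? no. Sum: 0
Gen 3: crossing 1x2. Both 1&4? no. Sum: 0
Gen 4: crossing 3x4. Both 1&4? no. Sum: 0
Gen 5: crossing 2x1. Both 1&4? no. Sum: 0
Gen 6: crossing 2x4. Both 1&4? no. Sum: 0
Gen 7: crossing 4x2. Both 1&4? no. Sum: 0
Gen 8: crossing 4x3. Both 1&4? no. Sum: 0
Gen 9: crossing 1x2. Both 1&4? no. Sum: 0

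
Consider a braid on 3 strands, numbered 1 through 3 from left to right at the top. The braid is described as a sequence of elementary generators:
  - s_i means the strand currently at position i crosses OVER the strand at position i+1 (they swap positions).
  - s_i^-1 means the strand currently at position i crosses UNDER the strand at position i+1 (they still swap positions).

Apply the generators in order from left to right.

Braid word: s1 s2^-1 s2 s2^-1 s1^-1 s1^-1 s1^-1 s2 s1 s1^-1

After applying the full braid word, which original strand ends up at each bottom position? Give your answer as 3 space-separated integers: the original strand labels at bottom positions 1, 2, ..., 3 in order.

Answer: 3 1 2

Derivation:
Gen 1 (s1): strand 1 crosses over strand 2. Perm now: [2 1 3]
Gen 2 (s2^-1): strand 1 crosses under strand 3. Perm now: [2 3 1]
Gen 3 (s2): strand 3 crosses over strand 1. Perm now: [2 1 3]
Gen 4 (s2^-1): strand 1 crosses under strand 3. Perm now: [2 3 1]
Gen 5 (s1^-1): strand 2 crosses under strand 3. Perm now: [3 2 1]
Gen 6 (s1^-1): strand 3 crosses under strand 2. Perm now: [2 3 1]
Gen 7 (s1^-1): strand 2 crosses under strand 3. Perm now: [3 2 1]
Gen 8 (s2): strand 2 crosses over strand 1. Perm now: [3 1 2]
Gen 9 (s1): strand 3 crosses over strand 1. Perm now: [1 3 2]
Gen 10 (s1^-1): strand 1 crosses under strand 3. Perm now: [3 1 2]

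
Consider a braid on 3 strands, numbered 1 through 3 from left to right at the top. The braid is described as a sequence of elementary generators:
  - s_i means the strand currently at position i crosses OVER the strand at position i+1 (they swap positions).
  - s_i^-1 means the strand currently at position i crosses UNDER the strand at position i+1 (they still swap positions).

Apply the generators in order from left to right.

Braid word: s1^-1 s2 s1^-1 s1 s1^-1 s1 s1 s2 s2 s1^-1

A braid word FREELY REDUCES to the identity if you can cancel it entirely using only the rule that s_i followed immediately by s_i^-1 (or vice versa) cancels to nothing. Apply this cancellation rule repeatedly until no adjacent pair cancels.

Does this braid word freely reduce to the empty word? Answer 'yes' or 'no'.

Answer: no

Derivation:
Gen 1 (s1^-1): push. Stack: [s1^-1]
Gen 2 (s2): push. Stack: [s1^-1 s2]
Gen 3 (s1^-1): push. Stack: [s1^-1 s2 s1^-1]
Gen 4 (s1): cancels prior s1^-1. Stack: [s1^-1 s2]
Gen 5 (s1^-1): push. Stack: [s1^-1 s2 s1^-1]
Gen 6 (s1): cancels prior s1^-1. Stack: [s1^-1 s2]
Gen 7 (s1): push. Stack: [s1^-1 s2 s1]
Gen 8 (s2): push. Stack: [s1^-1 s2 s1 s2]
Gen 9 (s2): push. Stack: [s1^-1 s2 s1 s2 s2]
Gen 10 (s1^-1): push. Stack: [s1^-1 s2 s1 s2 s2 s1^-1]
Reduced word: s1^-1 s2 s1 s2 s2 s1^-1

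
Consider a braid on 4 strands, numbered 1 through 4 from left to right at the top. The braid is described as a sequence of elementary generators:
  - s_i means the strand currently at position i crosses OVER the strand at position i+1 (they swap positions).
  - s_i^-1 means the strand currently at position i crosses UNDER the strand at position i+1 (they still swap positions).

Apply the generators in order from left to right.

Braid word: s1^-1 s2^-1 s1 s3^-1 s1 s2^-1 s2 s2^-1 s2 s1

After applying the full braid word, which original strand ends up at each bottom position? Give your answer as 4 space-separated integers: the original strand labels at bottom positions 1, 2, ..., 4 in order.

Gen 1 (s1^-1): strand 1 crosses under strand 2. Perm now: [2 1 3 4]
Gen 2 (s2^-1): strand 1 crosses under strand 3. Perm now: [2 3 1 4]
Gen 3 (s1): strand 2 crosses over strand 3. Perm now: [3 2 1 4]
Gen 4 (s3^-1): strand 1 crosses under strand 4. Perm now: [3 2 4 1]
Gen 5 (s1): strand 3 crosses over strand 2. Perm now: [2 3 4 1]
Gen 6 (s2^-1): strand 3 crosses under strand 4. Perm now: [2 4 3 1]
Gen 7 (s2): strand 4 crosses over strand 3. Perm now: [2 3 4 1]
Gen 8 (s2^-1): strand 3 crosses under strand 4. Perm now: [2 4 3 1]
Gen 9 (s2): strand 4 crosses over strand 3. Perm now: [2 3 4 1]
Gen 10 (s1): strand 2 crosses over strand 3. Perm now: [3 2 4 1]

Answer: 3 2 4 1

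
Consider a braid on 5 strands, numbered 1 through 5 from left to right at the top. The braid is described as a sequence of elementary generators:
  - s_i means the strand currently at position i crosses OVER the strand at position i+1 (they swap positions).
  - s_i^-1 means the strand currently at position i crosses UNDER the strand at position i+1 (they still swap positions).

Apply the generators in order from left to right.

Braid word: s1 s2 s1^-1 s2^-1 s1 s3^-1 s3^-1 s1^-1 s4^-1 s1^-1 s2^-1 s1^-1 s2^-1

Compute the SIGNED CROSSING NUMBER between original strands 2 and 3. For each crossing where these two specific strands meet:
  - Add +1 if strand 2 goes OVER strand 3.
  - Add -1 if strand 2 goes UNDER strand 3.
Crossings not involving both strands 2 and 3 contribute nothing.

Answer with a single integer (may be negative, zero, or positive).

Gen 1: crossing 1x2. Both 2&3? no. Sum: 0
Gen 2: crossing 1x3. Both 2&3? no. Sum: 0
Gen 3: 2 under 3. Both 2&3? yes. Contrib: -1. Sum: -1
Gen 4: crossing 2x1. Both 2&3? no. Sum: -1
Gen 5: crossing 3x1. Both 2&3? no. Sum: -1
Gen 6: crossing 2x4. Both 2&3? no. Sum: -1
Gen 7: crossing 4x2. Both 2&3? no. Sum: -1
Gen 8: crossing 1x3. Both 2&3? no. Sum: -1
Gen 9: crossing 4x5. Both 2&3? no. Sum: -1
Gen 10: crossing 3x1. Both 2&3? no. Sum: -1
Gen 11: 3 under 2. Both 2&3? yes. Contrib: +1. Sum: 0
Gen 12: crossing 1x2. Both 2&3? no. Sum: 0
Gen 13: crossing 1x3. Both 2&3? no. Sum: 0

Answer: 0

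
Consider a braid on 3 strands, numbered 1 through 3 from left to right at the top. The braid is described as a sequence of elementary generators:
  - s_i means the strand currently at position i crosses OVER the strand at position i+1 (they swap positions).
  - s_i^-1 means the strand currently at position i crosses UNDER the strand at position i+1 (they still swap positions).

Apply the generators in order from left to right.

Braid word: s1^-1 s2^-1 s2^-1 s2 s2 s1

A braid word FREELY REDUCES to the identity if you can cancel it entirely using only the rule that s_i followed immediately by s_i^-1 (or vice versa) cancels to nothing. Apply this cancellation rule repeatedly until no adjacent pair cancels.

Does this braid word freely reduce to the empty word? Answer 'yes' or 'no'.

Answer: yes

Derivation:
Gen 1 (s1^-1): push. Stack: [s1^-1]
Gen 2 (s2^-1): push. Stack: [s1^-1 s2^-1]
Gen 3 (s2^-1): push. Stack: [s1^-1 s2^-1 s2^-1]
Gen 4 (s2): cancels prior s2^-1. Stack: [s1^-1 s2^-1]
Gen 5 (s2): cancels prior s2^-1. Stack: [s1^-1]
Gen 6 (s1): cancels prior s1^-1. Stack: []
Reduced word: (empty)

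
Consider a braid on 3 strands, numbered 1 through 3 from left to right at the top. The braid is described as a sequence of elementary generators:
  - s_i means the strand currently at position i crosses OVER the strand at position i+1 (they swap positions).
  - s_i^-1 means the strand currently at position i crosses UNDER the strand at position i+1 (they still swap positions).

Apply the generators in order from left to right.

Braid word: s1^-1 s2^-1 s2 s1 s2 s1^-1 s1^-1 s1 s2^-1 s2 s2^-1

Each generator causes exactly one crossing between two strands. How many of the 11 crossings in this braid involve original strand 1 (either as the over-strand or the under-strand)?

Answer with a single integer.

Answer: 10

Derivation:
Gen 1: crossing 1x2. Involves strand 1? yes. Count so far: 1
Gen 2: crossing 1x3. Involves strand 1? yes. Count so far: 2
Gen 3: crossing 3x1. Involves strand 1? yes. Count so far: 3
Gen 4: crossing 2x1. Involves strand 1? yes. Count so far: 4
Gen 5: crossing 2x3. Involves strand 1? no. Count so far: 4
Gen 6: crossing 1x3. Involves strand 1? yes. Count so far: 5
Gen 7: crossing 3x1. Involves strand 1? yes. Count so far: 6
Gen 8: crossing 1x3. Involves strand 1? yes. Count so far: 7
Gen 9: crossing 1x2. Involves strand 1? yes. Count so far: 8
Gen 10: crossing 2x1. Involves strand 1? yes. Count so far: 9
Gen 11: crossing 1x2. Involves strand 1? yes. Count so far: 10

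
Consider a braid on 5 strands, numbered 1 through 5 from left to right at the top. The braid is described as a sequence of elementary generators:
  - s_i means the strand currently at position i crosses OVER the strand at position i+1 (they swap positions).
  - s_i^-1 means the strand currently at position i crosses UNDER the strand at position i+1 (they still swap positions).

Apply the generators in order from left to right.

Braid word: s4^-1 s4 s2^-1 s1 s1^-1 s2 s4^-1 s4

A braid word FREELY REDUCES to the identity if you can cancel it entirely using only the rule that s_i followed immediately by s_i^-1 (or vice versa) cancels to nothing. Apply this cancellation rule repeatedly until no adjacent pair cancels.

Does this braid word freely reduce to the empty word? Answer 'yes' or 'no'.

Answer: yes

Derivation:
Gen 1 (s4^-1): push. Stack: [s4^-1]
Gen 2 (s4): cancels prior s4^-1. Stack: []
Gen 3 (s2^-1): push. Stack: [s2^-1]
Gen 4 (s1): push. Stack: [s2^-1 s1]
Gen 5 (s1^-1): cancels prior s1. Stack: [s2^-1]
Gen 6 (s2): cancels prior s2^-1. Stack: []
Gen 7 (s4^-1): push. Stack: [s4^-1]
Gen 8 (s4): cancels prior s4^-1. Stack: []
Reduced word: (empty)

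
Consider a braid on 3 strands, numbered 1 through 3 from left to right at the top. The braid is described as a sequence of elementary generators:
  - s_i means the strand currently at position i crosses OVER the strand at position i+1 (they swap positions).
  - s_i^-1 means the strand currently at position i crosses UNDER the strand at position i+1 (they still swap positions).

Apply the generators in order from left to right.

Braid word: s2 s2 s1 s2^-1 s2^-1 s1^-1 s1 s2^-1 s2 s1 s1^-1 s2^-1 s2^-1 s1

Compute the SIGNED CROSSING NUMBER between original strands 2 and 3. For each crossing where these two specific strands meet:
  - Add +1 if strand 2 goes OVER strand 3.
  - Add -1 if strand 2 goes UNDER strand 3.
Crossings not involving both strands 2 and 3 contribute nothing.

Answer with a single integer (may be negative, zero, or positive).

Answer: 0

Derivation:
Gen 1: 2 over 3. Both 2&3? yes. Contrib: +1. Sum: 1
Gen 2: 3 over 2. Both 2&3? yes. Contrib: -1. Sum: 0
Gen 3: crossing 1x2. Both 2&3? no. Sum: 0
Gen 4: crossing 1x3. Both 2&3? no. Sum: 0
Gen 5: crossing 3x1. Both 2&3? no. Sum: 0
Gen 6: crossing 2x1. Both 2&3? no. Sum: 0
Gen 7: crossing 1x2. Both 2&3? no. Sum: 0
Gen 8: crossing 1x3. Both 2&3? no. Sum: 0
Gen 9: crossing 3x1. Both 2&3? no. Sum: 0
Gen 10: crossing 2x1. Both 2&3? no. Sum: 0
Gen 11: crossing 1x2. Both 2&3? no. Sum: 0
Gen 12: crossing 1x3. Both 2&3? no. Sum: 0
Gen 13: crossing 3x1. Both 2&3? no. Sum: 0
Gen 14: crossing 2x1. Both 2&3? no. Sum: 0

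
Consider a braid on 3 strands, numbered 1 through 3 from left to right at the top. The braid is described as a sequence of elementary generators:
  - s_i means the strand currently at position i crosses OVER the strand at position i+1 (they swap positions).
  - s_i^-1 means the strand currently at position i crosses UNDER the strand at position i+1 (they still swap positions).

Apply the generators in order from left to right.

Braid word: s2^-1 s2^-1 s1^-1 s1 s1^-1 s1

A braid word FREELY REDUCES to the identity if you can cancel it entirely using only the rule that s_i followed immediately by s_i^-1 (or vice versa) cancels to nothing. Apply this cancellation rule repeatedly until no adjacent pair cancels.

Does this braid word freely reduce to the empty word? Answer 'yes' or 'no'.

Gen 1 (s2^-1): push. Stack: [s2^-1]
Gen 2 (s2^-1): push. Stack: [s2^-1 s2^-1]
Gen 3 (s1^-1): push. Stack: [s2^-1 s2^-1 s1^-1]
Gen 4 (s1): cancels prior s1^-1. Stack: [s2^-1 s2^-1]
Gen 5 (s1^-1): push. Stack: [s2^-1 s2^-1 s1^-1]
Gen 6 (s1): cancels prior s1^-1. Stack: [s2^-1 s2^-1]
Reduced word: s2^-1 s2^-1

Answer: no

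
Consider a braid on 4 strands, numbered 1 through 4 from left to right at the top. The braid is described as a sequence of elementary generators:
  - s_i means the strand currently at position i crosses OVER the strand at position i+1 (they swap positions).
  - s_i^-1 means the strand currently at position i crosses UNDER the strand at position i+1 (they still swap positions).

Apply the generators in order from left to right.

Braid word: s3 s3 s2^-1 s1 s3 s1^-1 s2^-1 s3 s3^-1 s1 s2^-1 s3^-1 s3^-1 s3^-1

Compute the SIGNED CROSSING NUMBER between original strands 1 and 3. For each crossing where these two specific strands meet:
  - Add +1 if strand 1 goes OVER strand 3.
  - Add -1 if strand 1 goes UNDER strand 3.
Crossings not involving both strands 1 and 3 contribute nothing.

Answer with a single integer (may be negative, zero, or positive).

Gen 1: crossing 3x4. Both 1&3? no. Sum: 0
Gen 2: crossing 4x3. Both 1&3? no. Sum: 0
Gen 3: crossing 2x3. Both 1&3? no. Sum: 0
Gen 4: 1 over 3. Both 1&3? yes. Contrib: +1. Sum: 1
Gen 5: crossing 2x4. Both 1&3? no. Sum: 1
Gen 6: 3 under 1. Both 1&3? yes. Contrib: +1. Sum: 2
Gen 7: crossing 3x4. Both 1&3? no. Sum: 2
Gen 8: crossing 3x2. Both 1&3? no. Sum: 2
Gen 9: crossing 2x3. Both 1&3? no. Sum: 2
Gen 10: crossing 1x4. Both 1&3? no. Sum: 2
Gen 11: 1 under 3. Both 1&3? yes. Contrib: -1. Sum: 1
Gen 12: crossing 1x2. Both 1&3? no. Sum: 1
Gen 13: crossing 2x1. Both 1&3? no. Sum: 1
Gen 14: crossing 1x2. Both 1&3? no. Sum: 1

Answer: 1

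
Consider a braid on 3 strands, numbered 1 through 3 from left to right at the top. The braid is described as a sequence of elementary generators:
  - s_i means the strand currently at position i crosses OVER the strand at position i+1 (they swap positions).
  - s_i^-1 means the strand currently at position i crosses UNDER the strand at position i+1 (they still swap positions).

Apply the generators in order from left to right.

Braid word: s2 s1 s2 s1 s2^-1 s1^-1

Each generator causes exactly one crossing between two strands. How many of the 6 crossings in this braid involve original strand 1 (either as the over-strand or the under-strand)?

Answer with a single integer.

Answer: 4

Derivation:
Gen 1: crossing 2x3. Involves strand 1? no. Count so far: 0
Gen 2: crossing 1x3. Involves strand 1? yes. Count so far: 1
Gen 3: crossing 1x2. Involves strand 1? yes. Count so far: 2
Gen 4: crossing 3x2. Involves strand 1? no. Count so far: 2
Gen 5: crossing 3x1. Involves strand 1? yes. Count so far: 3
Gen 6: crossing 2x1. Involves strand 1? yes. Count so far: 4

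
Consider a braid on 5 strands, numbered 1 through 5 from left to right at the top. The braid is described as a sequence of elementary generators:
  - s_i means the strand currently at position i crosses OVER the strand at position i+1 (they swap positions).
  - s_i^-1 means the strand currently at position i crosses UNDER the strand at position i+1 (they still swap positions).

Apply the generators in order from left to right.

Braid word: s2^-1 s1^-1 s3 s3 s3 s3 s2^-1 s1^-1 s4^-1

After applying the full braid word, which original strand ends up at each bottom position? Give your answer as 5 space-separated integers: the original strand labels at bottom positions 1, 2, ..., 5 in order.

Gen 1 (s2^-1): strand 2 crosses under strand 3. Perm now: [1 3 2 4 5]
Gen 2 (s1^-1): strand 1 crosses under strand 3. Perm now: [3 1 2 4 5]
Gen 3 (s3): strand 2 crosses over strand 4. Perm now: [3 1 4 2 5]
Gen 4 (s3): strand 4 crosses over strand 2. Perm now: [3 1 2 4 5]
Gen 5 (s3): strand 2 crosses over strand 4. Perm now: [3 1 4 2 5]
Gen 6 (s3): strand 4 crosses over strand 2. Perm now: [3 1 2 4 5]
Gen 7 (s2^-1): strand 1 crosses under strand 2. Perm now: [3 2 1 4 5]
Gen 8 (s1^-1): strand 3 crosses under strand 2. Perm now: [2 3 1 4 5]
Gen 9 (s4^-1): strand 4 crosses under strand 5. Perm now: [2 3 1 5 4]

Answer: 2 3 1 5 4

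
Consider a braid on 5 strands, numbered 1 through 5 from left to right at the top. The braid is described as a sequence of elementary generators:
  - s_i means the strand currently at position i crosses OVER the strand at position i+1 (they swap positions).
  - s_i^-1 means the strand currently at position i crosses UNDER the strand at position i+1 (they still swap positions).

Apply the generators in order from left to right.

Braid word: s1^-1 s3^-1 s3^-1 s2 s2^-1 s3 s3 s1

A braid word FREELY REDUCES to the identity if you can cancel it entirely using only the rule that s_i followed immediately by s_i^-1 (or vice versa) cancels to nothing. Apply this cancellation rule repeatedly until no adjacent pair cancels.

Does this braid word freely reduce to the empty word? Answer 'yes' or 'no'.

Gen 1 (s1^-1): push. Stack: [s1^-1]
Gen 2 (s3^-1): push. Stack: [s1^-1 s3^-1]
Gen 3 (s3^-1): push. Stack: [s1^-1 s3^-1 s3^-1]
Gen 4 (s2): push. Stack: [s1^-1 s3^-1 s3^-1 s2]
Gen 5 (s2^-1): cancels prior s2. Stack: [s1^-1 s3^-1 s3^-1]
Gen 6 (s3): cancels prior s3^-1. Stack: [s1^-1 s3^-1]
Gen 7 (s3): cancels prior s3^-1. Stack: [s1^-1]
Gen 8 (s1): cancels prior s1^-1. Stack: []
Reduced word: (empty)

Answer: yes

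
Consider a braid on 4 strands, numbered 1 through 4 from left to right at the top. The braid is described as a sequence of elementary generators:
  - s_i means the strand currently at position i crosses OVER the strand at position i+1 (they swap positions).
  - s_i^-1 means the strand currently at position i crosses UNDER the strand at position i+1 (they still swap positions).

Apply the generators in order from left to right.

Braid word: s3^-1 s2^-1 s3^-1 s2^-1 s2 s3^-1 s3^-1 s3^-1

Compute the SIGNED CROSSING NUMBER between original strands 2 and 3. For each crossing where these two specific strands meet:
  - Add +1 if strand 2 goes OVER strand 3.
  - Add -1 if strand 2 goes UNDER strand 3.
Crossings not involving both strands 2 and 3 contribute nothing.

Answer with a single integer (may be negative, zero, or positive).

Answer: 0

Derivation:
Gen 1: crossing 3x4. Both 2&3? no. Sum: 0
Gen 2: crossing 2x4. Both 2&3? no. Sum: 0
Gen 3: 2 under 3. Both 2&3? yes. Contrib: -1. Sum: -1
Gen 4: crossing 4x3. Both 2&3? no. Sum: -1
Gen 5: crossing 3x4. Both 2&3? no. Sum: -1
Gen 6: 3 under 2. Both 2&3? yes. Contrib: +1. Sum: 0
Gen 7: 2 under 3. Both 2&3? yes. Contrib: -1. Sum: -1
Gen 8: 3 under 2. Both 2&3? yes. Contrib: +1. Sum: 0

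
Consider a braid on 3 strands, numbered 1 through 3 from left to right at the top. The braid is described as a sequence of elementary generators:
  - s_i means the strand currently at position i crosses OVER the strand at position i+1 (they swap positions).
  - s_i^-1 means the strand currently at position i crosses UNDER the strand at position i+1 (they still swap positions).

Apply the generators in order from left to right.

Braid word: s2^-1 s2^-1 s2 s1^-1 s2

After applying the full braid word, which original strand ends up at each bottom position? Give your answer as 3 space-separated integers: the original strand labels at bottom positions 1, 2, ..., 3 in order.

Answer: 3 2 1

Derivation:
Gen 1 (s2^-1): strand 2 crosses under strand 3. Perm now: [1 3 2]
Gen 2 (s2^-1): strand 3 crosses under strand 2. Perm now: [1 2 3]
Gen 3 (s2): strand 2 crosses over strand 3. Perm now: [1 3 2]
Gen 4 (s1^-1): strand 1 crosses under strand 3. Perm now: [3 1 2]
Gen 5 (s2): strand 1 crosses over strand 2. Perm now: [3 2 1]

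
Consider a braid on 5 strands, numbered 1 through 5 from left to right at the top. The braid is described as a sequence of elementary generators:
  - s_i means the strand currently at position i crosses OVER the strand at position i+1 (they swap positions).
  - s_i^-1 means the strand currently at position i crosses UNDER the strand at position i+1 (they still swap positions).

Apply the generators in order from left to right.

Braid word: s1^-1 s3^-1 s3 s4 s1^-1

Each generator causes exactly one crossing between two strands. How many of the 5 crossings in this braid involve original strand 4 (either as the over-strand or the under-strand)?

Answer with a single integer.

Answer: 3

Derivation:
Gen 1: crossing 1x2. Involves strand 4? no. Count so far: 0
Gen 2: crossing 3x4. Involves strand 4? yes. Count so far: 1
Gen 3: crossing 4x3. Involves strand 4? yes. Count so far: 2
Gen 4: crossing 4x5. Involves strand 4? yes. Count so far: 3
Gen 5: crossing 2x1. Involves strand 4? no. Count so far: 3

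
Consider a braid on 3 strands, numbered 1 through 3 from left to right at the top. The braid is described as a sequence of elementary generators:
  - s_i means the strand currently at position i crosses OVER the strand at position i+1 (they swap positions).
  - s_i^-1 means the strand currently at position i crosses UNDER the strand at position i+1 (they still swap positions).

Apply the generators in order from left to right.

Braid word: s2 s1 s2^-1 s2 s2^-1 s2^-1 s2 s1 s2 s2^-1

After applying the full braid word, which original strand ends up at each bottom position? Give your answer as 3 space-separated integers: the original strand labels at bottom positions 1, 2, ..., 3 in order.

Gen 1 (s2): strand 2 crosses over strand 3. Perm now: [1 3 2]
Gen 2 (s1): strand 1 crosses over strand 3. Perm now: [3 1 2]
Gen 3 (s2^-1): strand 1 crosses under strand 2. Perm now: [3 2 1]
Gen 4 (s2): strand 2 crosses over strand 1. Perm now: [3 1 2]
Gen 5 (s2^-1): strand 1 crosses under strand 2. Perm now: [3 2 1]
Gen 6 (s2^-1): strand 2 crosses under strand 1. Perm now: [3 1 2]
Gen 7 (s2): strand 1 crosses over strand 2. Perm now: [3 2 1]
Gen 8 (s1): strand 3 crosses over strand 2. Perm now: [2 3 1]
Gen 9 (s2): strand 3 crosses over strand 1. Perm now: [2 1 3]
Gen 10 (s2^-1): strand 1 crosses under strand 3. Perm now: [2 3 1]

Answer: 2 3 1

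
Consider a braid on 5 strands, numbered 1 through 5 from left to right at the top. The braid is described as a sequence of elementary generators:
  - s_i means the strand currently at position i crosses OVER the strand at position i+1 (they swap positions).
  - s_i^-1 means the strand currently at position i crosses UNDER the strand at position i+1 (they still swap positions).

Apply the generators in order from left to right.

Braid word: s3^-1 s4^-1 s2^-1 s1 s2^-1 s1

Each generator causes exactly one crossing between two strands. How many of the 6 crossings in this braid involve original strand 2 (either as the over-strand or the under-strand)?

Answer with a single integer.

Answer: 3

Derivation:
Gen 1: crossing 3x4. Involves strand 2? no. Count so far: 0
Gen 2: crossing 3x5. Involves strand 2? no. Count so far: 0
Gen 3: crossing 2x4. Involves strand 2? yes. Count so far: 1
Gen 4: crossing 1x4. Involves strand 2? no. Count so far: 1
Gen 5: crossing 1x2. Involves strand 2? yes. Count so far: 2
Gen 6: crossing 4x2. Involves strand 2? yes. Count so far: 3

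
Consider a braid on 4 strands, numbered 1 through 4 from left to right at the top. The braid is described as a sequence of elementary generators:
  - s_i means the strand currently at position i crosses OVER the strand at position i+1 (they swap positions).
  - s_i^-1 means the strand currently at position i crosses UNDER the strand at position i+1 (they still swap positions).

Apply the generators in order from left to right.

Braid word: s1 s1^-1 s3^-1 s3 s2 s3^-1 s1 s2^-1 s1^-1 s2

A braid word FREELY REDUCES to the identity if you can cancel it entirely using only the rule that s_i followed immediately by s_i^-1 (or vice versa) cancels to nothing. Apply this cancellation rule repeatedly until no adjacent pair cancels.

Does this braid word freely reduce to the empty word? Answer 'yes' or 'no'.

Answer: no

Derivation:
Gen 1 (s1): push. Stack: [s1]
Gen 2 (s1^-1): cancels prior s1. Stack: []
Gen 3 (s3^-1): push. Stack: [s3^-1]
Gen 4 (s3): cancels prior s3^-1. Stack: []
Gen 5 (s2): push. Stack: [s2]
Gen 6 (s3^-1): push. Stack: [s2 s3^-1]
Gen 7 (s1): push. Stack: [s2 s3^-1 s1]
Gen 8 (s2^-1): push. Stack: [s2 s3^-1 s1 s2^-1]
Gen 9 (s1^-1): push. Stack: [s2 s3^-1 s1 s2^-1 s1^-1]
Gen 10 (s2): push. Stack: [s2 s3^-1 s1 s2^-1 s1^-1 s2]
Reduced word: s2 s3^-1 s1 s2^-1 s1^-1 s2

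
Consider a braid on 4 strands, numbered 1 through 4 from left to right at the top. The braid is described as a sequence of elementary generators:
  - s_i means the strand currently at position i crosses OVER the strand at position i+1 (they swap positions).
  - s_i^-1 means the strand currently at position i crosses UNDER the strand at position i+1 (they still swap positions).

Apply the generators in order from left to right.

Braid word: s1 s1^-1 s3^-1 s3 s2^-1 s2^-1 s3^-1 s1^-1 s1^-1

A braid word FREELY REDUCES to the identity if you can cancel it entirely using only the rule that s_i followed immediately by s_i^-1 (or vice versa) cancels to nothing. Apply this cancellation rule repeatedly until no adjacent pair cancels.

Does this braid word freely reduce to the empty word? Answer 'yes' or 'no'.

Answer: no

Derivation:
Gen 1 (s1): push. Stack: [s1]
Gen 2 (s1^-1): cancels prior s1. Stack: []
Gen 3 (s3^-1): push. Stack: [s3^-1]
Gen 4 (s3): cancels prior s3^-1. Stack: []
Gen 5 (s2^-1): push. Stack: [s2^-1]
Gen 6 (s2^-1): push. Stack: [s2^-1 s2^-1]
Gen 7 (s3^-1): push. Stack: [s2^-1 s2^-1 s3^-1]
Gen 8 (s1^-1): push. Stack: [s2^-1 s2^-1 s3^-1 s1^-1]
Gen 9 (s1^-1): push. Stack: [s2^-1 s2^-1 s3^-1 s1^-1 s1^-1]
Reduced word: s2^-1 s2^-1 s3^-1 s1^-1 s1^-1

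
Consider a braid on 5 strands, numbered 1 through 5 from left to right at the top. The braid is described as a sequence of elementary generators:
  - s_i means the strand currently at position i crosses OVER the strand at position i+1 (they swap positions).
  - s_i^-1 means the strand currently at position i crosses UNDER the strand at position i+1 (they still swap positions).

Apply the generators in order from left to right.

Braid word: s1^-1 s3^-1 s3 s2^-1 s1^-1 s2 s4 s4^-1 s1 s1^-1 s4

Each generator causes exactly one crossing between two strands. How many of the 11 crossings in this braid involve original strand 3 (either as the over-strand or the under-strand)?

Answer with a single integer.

Gen 1: crossing 1x2. Involves strand 3? no. Count so far: 0
Gen 2: crossing 3x4. Involves strand 3? yes. Count so far: 1
Gen 3: crossing 4x3. Involves strand 3? yes. Count so far: 2
Gen 4: crossing 1x3. Involves strand 3? yes. Count so far: 3
Gen 5: crossing 2x3. Involves strand 3? yes. Count so far: 4
Gen 6: crossing 2x1. Involves strand 3? no. Count so far: 4
Gen 7: crossing 4x5. Involves strand 3? no. Count so far: 4
Gen 8: crossing 5x4. Involves strand 3? no. Count so far: 4
Gen 9: crossing 3x1. Involves strand 3? yes. Count so far: 5
Gen 10: crossing 1x3. Involves strand 3? yes. Count so far: 6
Gen 11: crossing 4x5. Involves strand 3? no. Count so far: 6

Answer: 6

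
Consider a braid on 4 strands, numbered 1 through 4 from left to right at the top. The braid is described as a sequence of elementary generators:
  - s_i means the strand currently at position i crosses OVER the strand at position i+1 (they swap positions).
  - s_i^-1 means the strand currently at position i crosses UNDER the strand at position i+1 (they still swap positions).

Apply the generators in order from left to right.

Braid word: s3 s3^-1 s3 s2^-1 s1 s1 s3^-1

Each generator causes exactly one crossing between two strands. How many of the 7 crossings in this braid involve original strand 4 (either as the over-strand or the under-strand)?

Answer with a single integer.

Gen 1: crossing 3x4. Involves strand 4? yes. Count so far: 1
Gen 2: crossing 4x3. Involves strand 4? yes. Count so far: 2
Gen 3: crossing 3x4. Involves strand 4? yes. Count so far: 3
Gen 4: crossing 2x4. Involves strand 4? yes. Count so far: 4
Gen 5: crossing 1x4. Involves strand 4? yes. Count so far: 5
Gen 6: crossing 4x1. Involves strand 4? yes. Count so far: 6
Gen 7: crossing 2x3. Involves strand 4? no. Count so far: 6

Answer: 6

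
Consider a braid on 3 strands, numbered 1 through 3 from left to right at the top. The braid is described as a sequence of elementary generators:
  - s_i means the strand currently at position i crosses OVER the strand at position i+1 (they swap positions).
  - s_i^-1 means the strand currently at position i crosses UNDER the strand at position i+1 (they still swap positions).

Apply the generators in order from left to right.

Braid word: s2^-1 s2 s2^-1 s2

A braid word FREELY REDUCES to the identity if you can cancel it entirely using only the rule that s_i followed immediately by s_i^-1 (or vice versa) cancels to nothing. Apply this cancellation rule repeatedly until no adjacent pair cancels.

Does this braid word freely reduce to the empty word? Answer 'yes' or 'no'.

Answer: yes

Derivation:
Gen 1 (s2^-1): push. Stack: [s2^-1]
Gen 2 (s2): cancels prior s2^-1. Stack: []
Gen 3 (s2^-1): push. Stack: [s2^-1]
Gen 4 (s2): cancels prior s2^-1. Stack: []
Reduced word: (empty)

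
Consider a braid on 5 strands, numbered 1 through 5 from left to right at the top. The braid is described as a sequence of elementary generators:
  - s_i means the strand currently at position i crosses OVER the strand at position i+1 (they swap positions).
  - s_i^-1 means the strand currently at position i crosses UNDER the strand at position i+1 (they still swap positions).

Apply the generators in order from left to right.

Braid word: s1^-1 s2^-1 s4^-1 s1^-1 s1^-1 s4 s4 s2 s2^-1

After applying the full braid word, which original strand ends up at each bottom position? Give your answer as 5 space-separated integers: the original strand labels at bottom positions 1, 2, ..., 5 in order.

Gen 1 (s1^-1): strand 1 crosses under strand 2. Perm now: [2 1 3 4 5]
Gen 2 (s2^-1): strand 1 crosses under strand 3. Perm now: [2 3 1 4 5]
Gen 3 (s4^-1): strand 4 crosses under strand 5. Perm now: [2 3 1 5 4]
Gen 4 (s1^-1): strand 2 crosses under strand 3. Perm now: [3 2 1 5 4]
Gen 5 (s1^-1): strand 3 crosses under strand 2. Perm now: [2 3 1 5 4]
Gen 6 (s4): strand 5 crosses over strand 4. Perm now: [2 3 1 4 5]
Gen 7 (s4): strand 4 crosses over strand 5. Perm now: [2 3 1 5 4]
Gen 8 (s2): strand 3 crosses over strand 1. Perm now: [2 1 3 5 4]
Gen 9 (s2^-1): strand 1 crosses under strand 3. Perm now: [2 3 1 5 4]

Answer: 2 3 1 5 4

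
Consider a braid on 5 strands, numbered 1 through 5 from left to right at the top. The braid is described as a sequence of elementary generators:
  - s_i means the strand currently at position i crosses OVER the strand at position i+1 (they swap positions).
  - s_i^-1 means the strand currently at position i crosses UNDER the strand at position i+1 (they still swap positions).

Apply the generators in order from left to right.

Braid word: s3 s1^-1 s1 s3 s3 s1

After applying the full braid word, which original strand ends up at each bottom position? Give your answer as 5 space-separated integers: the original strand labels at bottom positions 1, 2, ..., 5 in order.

Gen 1 (s3): strand 3 crosses over strand 4. Perm now: [1 2 4 3 5]
Gen 2 (s1^-1): strand 1 crosses under strand 2. Perm now: [2 1 4 3 5]
Gen 3 (s1): strand 2 crosses over strand 1. Perm now: [1 2 4 3 5]
Gen 4 (s3): strand 4 crosses over strand 3. Perm now: [1 2 3 4 5]
Gen 5 (s3): strand 3 crosses over strand 4. Perm now: [1 2 4 3 5]
Gen 6 (s1): strand 1 crosses over strand 2. Perm now: [2 1 4 3 5]

Answer: 2 1 4 3 5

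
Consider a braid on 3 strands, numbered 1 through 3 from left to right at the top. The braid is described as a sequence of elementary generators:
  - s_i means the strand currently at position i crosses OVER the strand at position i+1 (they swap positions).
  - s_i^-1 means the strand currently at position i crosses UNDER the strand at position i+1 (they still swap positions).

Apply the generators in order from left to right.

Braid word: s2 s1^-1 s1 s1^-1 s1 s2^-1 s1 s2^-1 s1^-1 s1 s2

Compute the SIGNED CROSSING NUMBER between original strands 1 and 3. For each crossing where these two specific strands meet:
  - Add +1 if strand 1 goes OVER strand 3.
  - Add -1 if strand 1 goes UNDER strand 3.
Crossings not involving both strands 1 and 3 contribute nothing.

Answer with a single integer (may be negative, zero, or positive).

Gen 1: crossing 2x3. Both 1&3? no. Sum: 0
Gen 2: 1 under 3. Both 1&3? yes. Contrib: -1. Sum: -1
Gen 3: 3 over 1. Both 1&3? yes. Contrib: -1. Sum: -2
Gen 4: 1 under 3. Both 1&3? yes. Contrib: -1. Sum: -3
Gen 5: 3 over 1. Both 1&3? yes. Contrib: -1. Sum: -4
Gen 6: crossing 3x2. Both 1&3? no. Sum: -4
Gen 7: crossing 1x2. Both 1&3? no. Sum: -4
Gen 8: 1 under 3. Both 1&3? yes. Contrib: -1. Sum: -5
Gen 9: crossing 2x3. Both 1&3? no. Sum: -5
Gen 10: crossing 3x2. Both 1&3? no. Sum: -5
Gen 11: 3 over 1. Both 1&3? yes. Contrib: -1. Sum: -6

Answer: -6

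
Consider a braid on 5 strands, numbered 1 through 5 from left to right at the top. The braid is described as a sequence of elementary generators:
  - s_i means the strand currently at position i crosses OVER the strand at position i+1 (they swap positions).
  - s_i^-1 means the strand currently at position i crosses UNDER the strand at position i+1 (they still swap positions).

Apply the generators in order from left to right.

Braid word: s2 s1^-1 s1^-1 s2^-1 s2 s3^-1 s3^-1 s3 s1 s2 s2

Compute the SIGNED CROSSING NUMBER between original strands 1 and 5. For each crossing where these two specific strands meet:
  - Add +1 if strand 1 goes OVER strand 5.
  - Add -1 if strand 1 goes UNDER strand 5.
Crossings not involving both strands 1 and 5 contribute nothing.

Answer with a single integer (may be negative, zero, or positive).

Answer: 0

Derivation:
Gen 1: crossing 2x3. Both 1&5? no. Sum: 0
Gen 2: crossing 1x3. Both 1&5? no. Sum: 0
Gen 3: crossing 3x1. Both 1&5? no. Sum: 0
Gen 4: crossing 3x2. Both 1&5? no. Sum: 0
Gen 5: crossing 2x3. Both 1&5? no. Sum: 0
Gen 6: crossing 2x4. Both 1&5? no. Sum: 0
Gen 7: crossing 4x2. Both 1&5? no. Sum: 0
Gen 8: crossing 2x4. Both 1&5? no. Sum: 0
Gen 9: crossing 1x3. Both 1&5? no. Sum: 0
Gen 10: crossing 1x4. Both 1&5? no. Sum: 0
Gen 11: crossing 4x1. Both 1&5? no. Sum: 0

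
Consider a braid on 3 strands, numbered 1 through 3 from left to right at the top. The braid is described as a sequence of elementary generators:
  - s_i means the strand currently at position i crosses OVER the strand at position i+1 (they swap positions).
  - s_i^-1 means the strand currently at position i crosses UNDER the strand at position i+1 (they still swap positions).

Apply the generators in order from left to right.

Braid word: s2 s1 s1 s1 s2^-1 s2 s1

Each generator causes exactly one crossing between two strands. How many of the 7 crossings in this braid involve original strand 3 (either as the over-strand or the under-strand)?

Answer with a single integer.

Answer: 5

Derivation:
Gen 1: crossing 2x3. Involves strand 3? yes. Count so far: 1
Gen 2: crossing 1x3. Involves strand 3? yes. Count so far: 2
Gen 3: crossing 3x1. Involves strand 3? yes. Count so far: 3
Gen 4: crossing 1x3. Involves strand 3? yes. Count so far: 4
Gen 5: crossing 1x2. Involves strand 3? no. Count so far: 4
Gen 6: crossing 2x1. Involves strand 3? no. Count so far: 4
Gen 7: crossing 3x1. Involves strand 3? yes. Count so far: 5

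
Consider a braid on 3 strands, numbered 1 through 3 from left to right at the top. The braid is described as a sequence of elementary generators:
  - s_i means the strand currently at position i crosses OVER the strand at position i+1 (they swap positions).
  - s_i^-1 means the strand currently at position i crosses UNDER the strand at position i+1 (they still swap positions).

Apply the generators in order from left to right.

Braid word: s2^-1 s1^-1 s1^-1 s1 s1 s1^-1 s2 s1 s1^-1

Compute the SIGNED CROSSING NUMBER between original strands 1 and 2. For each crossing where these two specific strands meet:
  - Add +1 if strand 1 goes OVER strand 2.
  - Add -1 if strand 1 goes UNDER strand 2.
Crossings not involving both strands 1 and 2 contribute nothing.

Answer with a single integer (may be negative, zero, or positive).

Answer: 1

Derivation:
Gen 1: crossing 2x3. Both 1&2? no. Sum: 0
Gen 2: crossing 1x3. Both 1&2? no. Sum: 0
Gen 3: crossing 3x1. Both 1&2? no. Sum: 0
Gen 4: crossing 1x3. Both 1&2? no. Sum: 0
Gen 5: crossing 3x1. Both 1&2? no. Sum: 0
Gen 6: crossing 1x3. Both 1&2? no. Sum: 0
Gen 7: 1 over 2. Both 1&2? yes. Contrib: +1. Sum: 1
Gen 8: crossing 3x2. Both 1&2? no. Sum: 1
Gen 9: crossing 2x3. Both 1&2? no. Sum: 1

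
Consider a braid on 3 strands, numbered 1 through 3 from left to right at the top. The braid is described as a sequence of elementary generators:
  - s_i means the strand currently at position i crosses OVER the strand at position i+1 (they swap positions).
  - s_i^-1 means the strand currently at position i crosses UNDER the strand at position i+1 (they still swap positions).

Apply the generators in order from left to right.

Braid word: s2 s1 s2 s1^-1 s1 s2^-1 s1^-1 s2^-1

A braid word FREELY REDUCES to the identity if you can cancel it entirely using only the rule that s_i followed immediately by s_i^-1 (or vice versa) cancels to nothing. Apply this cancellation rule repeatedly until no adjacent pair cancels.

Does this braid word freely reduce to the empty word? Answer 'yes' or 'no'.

Answer: yes

Derivation:
Gen 1 (s2): push. Stack: [s2]
Gen 2 (s1): push. Stack: [s2 s1]
Gen 3 (s2): push. Stack: [s2 s1 s2]
Gen 4 (s1^-1): push. Stack: [s2 s1 s2 s1^-1]
Gen 5 (s1): cancels prior s1^-1. Stack: [s2 s1 s2]
Gen 6 (s2^-1): cancels prior s2. Stack: [s2 s1]
Gen 7 (s1^-1): cancels prior s1. Stack: [s2]
Gen 8 (s2^-1): cancels prior s2. Stack: []
Reduced word: (empty)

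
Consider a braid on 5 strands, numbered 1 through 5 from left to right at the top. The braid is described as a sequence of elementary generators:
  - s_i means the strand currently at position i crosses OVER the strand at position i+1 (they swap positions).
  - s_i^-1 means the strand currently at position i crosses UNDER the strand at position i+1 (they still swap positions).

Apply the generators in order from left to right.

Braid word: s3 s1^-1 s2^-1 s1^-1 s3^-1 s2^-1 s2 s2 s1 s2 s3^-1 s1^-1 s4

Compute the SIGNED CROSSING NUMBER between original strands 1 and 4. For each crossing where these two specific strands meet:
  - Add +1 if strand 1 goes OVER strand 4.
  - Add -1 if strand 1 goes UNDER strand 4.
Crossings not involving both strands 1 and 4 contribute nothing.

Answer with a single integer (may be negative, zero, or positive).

Answer: 0

Derivation:
Gen 1: crossing 3x4. Both 1&4? no. Sum: 0
Gen 2: crossing 1x2. Both 1&4? no. Sum: 0
Gen 3: 1 under 4. Both 1&4? yes. Contrib: -1. Sum: -1
Gen 4: crossing 2x4. Both 1&4? no. Sum: -1
Gen 5: crossing 1x3. Both 1&4? no. Sum: -1
Gen 6: crossing 2x3. Both 1&4? no. Sum: -1
Gen 7: crossing 3x2. Both 1&4? no. Sum: -1
Gen 8: crossing 2x3. Both 1&4? no. Sum: -1
Gen 9: crossing 4x3. Both 1&4? no. Sum: -1
Gen 10: crossing 4x2. Both 1&4? no. Sum: -1
Gen 11: 4 under 1. Both 1&4? yes. Contrib: +1. Sum: 0
Gen 12: crossing 3x2. Both 1&4? no. Sum: 0
Gen 13: crossing 4x5. Both 1&4? no. Sum: 0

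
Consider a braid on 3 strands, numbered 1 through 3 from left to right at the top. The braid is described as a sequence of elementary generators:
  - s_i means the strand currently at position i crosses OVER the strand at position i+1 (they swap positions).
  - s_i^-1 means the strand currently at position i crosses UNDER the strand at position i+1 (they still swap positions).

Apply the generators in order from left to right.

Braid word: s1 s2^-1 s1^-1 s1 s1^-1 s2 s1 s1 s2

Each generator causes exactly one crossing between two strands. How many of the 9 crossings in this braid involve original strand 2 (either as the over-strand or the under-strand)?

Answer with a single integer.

Answer: 6

Derivation:
Gen 1: crossing 1x2. Involves strand 2? yes. Count so far: 1
Gen 2: crossing 1x3. Involves strand 2? no. Count so far: 1
Gen 3: crossing 2x3. Involves strand 2? yes. Count so far: 2
Gen 4: crossing 3x2. Involves strand 2? yes. Count so far: 3
Gen 5: crossing 2x3. Involves strand 2? yes. Count so far: 4
Gen 6: crossing 2x1. Involves strand 2? yes. Count so far: 5
Gen 7: crossing 3x1. Involves strand 2? no. Count so far: 5
Gen 8: crossing 1x3. Involves strand 2? no. Count so far: 5
Gen 9: crossing 1x2. Involves strand 2? yes. Count so far: 6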